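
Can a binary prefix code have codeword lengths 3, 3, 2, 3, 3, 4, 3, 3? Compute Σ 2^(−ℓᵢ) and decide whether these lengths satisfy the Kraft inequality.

1.0625; no

With common denominator 2^4 = 16: Σ 2^(−ℓᵢ) = 2/16 + 2/16 + 4/16 + 2/16 + 2/16 + 1/16 + 2/16 + 2/16 = 17/16 = 1.0625.
Kraft's inequality requires Σ ≤ 1; here Σ = 1.0625 > 1, so no such prefix code exists.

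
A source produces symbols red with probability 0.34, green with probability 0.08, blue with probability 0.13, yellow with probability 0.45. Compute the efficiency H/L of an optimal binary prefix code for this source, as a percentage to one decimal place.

Entropy H = −Σ p log₂ p ≈ 1.7217 bits.
Huffman merges: 2/25+13/100→21/100; 21/100+17/50→11/20; 9/20+11/20→1. L = 44/25 ≈ 1.7600.
Efficiency = H/L = 1.7217/1.7600 = 97.8%.

97.8%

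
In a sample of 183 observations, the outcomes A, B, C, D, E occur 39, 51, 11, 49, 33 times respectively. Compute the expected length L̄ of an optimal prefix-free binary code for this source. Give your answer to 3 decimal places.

Probabilities are the counts divided by 183.
Repeatedly combine the two least-probable nodes; the expected code length is the sum of the merged weights.
merge 11/183 + 11/61 → 44/183
merge 13/61 + 44/183 → 83/183
merge 49/183 + 17/61 → 100/183
merge 83/183 + 100/183 → 1
L = 44/183 + 83/183 + 100/183 + 1 = 410/183 ≈ 2.240 bits/symbol.

2.240 bits/symbol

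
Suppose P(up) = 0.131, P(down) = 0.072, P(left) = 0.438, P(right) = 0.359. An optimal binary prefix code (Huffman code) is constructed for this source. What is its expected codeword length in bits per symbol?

1.765 bits/symbol

Repeatedly combine the two least-probable nodes; the expected code length is the sum of the merged weights.
merge 9/125 + 131/1000 → 203/1000
merge 203/1000 + 359/1000 → 281/500
merge 219/500 + 281/500 → 1
L = 203/1000 + 281/500 + 1 = 353/200 = 1.765 bits/symbol.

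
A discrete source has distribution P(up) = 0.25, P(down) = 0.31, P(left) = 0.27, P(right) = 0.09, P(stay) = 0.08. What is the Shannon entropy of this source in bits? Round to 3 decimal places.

H = −Σ pᵢ log₂ pᵢ.
−0.25·log₂(0.25) = 0.5000
−0.31·log₂(0.31) = 0.5238
−0.27·log₂(0.27) = 0.5100
−0.09·log₂(0.09) = 0.3127
−0.08·log₂(0.08) = 0.2915
Sum ≈ 2.1380 → 2.138 bits.

2.138 bits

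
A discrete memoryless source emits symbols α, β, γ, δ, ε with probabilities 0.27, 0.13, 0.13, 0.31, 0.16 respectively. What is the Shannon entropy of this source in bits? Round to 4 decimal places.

2.2221 bits

H = −Σ pᵢ log₂ pᵢ.
−0.27·log₂(0.27) = 0.5100
−0.13·log₂(0.13) = 0.3826
−0.13·log₂(0.13) = 0.3826
−0.31·log₂(0.31) = 0.5238
−0.16·log₂(0.16) = 0.4230
Sum ≈ 2.2221 → 2.2221 bits.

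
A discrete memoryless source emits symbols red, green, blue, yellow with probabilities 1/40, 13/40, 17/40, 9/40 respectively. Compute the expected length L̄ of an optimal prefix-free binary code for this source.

Repeatedly combine the two least-probable nodes; the expected code length is the sum of the merged weights.
merge 1/40 + 9/40 → 1/4
merge 1/4 + 13/40 → 23/40
merge 17/40 + 23/40 → 1
L = 1/4 + 23/40 + 1 = 73/40 = 1.825 bits/symbol.

1.825 bits/symbol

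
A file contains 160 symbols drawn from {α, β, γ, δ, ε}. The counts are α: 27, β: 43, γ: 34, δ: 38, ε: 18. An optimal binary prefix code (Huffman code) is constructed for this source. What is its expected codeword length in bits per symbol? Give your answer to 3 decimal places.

Probabilities are the counts divided by 160.
Repeatedly combine the two least-probable nodes; the expected code length is the sum of the merged weights.
merge 9/80 + 27/160 → 9/32
merge 17/80 + 19/80 → 9/20
merge 43/160 + 9/32 → 11/20
merge 9/20 + 11/20 → 1
L = 9/32 + 9/20 + 11/20 + 1 = 73/32 ≈ 2.281 bits/symbol.

2.281 bits/symbol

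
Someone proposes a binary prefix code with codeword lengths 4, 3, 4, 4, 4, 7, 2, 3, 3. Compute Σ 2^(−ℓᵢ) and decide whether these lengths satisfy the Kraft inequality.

With common denominator 2^7 = 128: Σ 2^(−ℓᵢ) = 8/128 + 16/128 + 8/128 + 8/128 + 8/128 + 1/128 + 32/128 + 16/128 + 16/128 = 113/128 = 0.8828125.
Kraft's inequality requires Σ ≤ 1; here Σ = 0.8828125 ≤ 1, so such a prefix code exists.

0.8828125; yes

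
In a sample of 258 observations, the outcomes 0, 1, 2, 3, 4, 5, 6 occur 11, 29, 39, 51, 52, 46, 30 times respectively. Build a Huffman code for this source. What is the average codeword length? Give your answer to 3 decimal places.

2.756 bits/symbol

Probabilities are the counts divided by 258.
Repeatedly combine the two least-probable nodes; the expected code length is the sum of the merged weights.
merge 11/258 + 29/258 → 20/129
merge 5/43 + 13/86 → 23/86
merge 20/129 + 23/129 → 1/3
merge 17/86 + 26/129 → 103/258
merge 23/86 + 1/3 → 155/258
merge 103/258 + 155/258 → 1
L = 20/129 + 23/86 + 1/3 + 103/258 + 155/258 + 1 = 237/86 ≈ 2.756 bits/symbol.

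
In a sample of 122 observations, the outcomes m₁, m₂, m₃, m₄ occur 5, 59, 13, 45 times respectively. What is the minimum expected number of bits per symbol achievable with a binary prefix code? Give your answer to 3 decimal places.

1.664 bits/symbol

Probabilities are the counts divided by 122.
Repeatedly combine the two least-probable nodes; the expected code length is the sum of the merged weights.
merge 5/122 + 13/122 → 9/61
merge 9/61 + 45/122 → 63/122
merge 59/122 + 63/122 → 1
L = 9/61 + 63/122 + 1 = 203/122 ≈ 1.664 bits/symbol.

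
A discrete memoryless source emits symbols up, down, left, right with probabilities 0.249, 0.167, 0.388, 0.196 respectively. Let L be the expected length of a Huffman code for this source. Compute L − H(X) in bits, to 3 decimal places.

Entropy H = −Σ p log₂ p ≈ 1.9214 bits.
Huffman merges: 167/1000+49/250→363/1000; 249/1000+363/1000→153/250; 97/250+153/250→1. L = 79/40 ≈ 1.9750.
L − H = 1.9750 − 1.9214 = 0.054 bits.

0.054 bits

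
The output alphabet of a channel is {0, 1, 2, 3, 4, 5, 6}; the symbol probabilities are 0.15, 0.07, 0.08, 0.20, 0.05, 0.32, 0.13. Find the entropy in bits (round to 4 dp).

H = −Σ pᵢ log₂ pᵢ.
−0.15·log₂(0.15) = 0.4105
−0.07·log₂(0.07) = 0.2686
−0.08·log₂(0.08) = 0.2915
−0.20·log₂(0.20) = 0.4644
−0.05·log₂(0.05) = 0.2161
−0.32·log₂(0.32) = 0.5260
−0.13·log₂(0.13) = 0.3826
Sum ≈ 2.5598 → 2.5598 bits.

2.5598 bits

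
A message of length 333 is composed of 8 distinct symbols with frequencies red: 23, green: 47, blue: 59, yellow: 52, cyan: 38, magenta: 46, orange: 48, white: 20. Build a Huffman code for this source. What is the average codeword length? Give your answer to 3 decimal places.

2.952 bits/symbol

Probabilities are the counts divided by 333.
Repeatedly combine the two least-probable nodes; the expected code length is the sum of the merged weights.
merge 20/333 + 23/333 → 43/333
merge 38/333 + 43/333 → 9/37
merge 46/333 + 47/333 → 31/111
merge 16/111 + 52/333 → 100/333
merge 59/333 + 9/37 → 140/333
merge 31/111 + 100/333 → 193/333
merge 140/333 + 193/333 → 1
L = 43/333 + 9/37 + 31/111 + 100/333 + 140/333 + 193/333 + 1 = 983/333 ≈ 2.952 bits/symbol.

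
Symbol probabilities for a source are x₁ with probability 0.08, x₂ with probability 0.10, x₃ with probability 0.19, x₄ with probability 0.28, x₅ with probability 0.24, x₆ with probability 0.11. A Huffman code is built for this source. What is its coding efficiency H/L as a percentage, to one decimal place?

98.7%

Entropy H = −Σ p log₂ p ≈ 2.4376 bits.
Huffman merges: 2/25+1/10→9/50; 11/100+9/50→29/100; 19/100+6/25→43/100; 7/25+29/100→57/100; 43/100+57/100→1. L = 247/100 ≈ 2.4700.
Efficiency = H/L = 2.4376/2.4700 = 98.7%.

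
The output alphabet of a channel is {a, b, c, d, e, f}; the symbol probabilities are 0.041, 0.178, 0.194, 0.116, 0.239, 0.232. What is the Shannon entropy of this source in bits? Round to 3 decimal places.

H = −Σ pᵢ log₂ pᵢ.
−0.041·log₂(0.041) = 0.1889
−0.178·log₂(0.178) = 0.4432
−0.194·log₂(0.194) = 0.4590
−0.116·log₂(0.116) = 0.3605
−0.239·log₂(0.239) = 0.4935
−0.232·log₂(0.232) = 0.4890
Sum ≈ 2.4342 → 2.434 bits.

2.434 bits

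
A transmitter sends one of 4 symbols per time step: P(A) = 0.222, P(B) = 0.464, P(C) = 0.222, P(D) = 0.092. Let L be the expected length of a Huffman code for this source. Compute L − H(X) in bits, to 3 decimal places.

Entropy H = −Σ p log₂ p ≈ 1.7948 bits.
Huffman merges: 23/250+111/500→157/500; 111/500+157/500→67/125; 58/125+67/125→1. L = 37/20 ≈ 1.8500.
L − H = 1.8500 − 1.7948 = 0.055 bits.

0.055 bits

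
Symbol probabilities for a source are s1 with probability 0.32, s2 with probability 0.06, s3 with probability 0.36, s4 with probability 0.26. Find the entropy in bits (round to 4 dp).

H = −Σ pᵢ log₂ pᵢ.
−0.32·log₂(0.32) = 0.5260
−0.06·log₂(0.06) = 0.2435
−0.36·log₂(0.36) = 0.5306
−0.26·log₂(0.26) = 0.5053
Sum ≈ 1.8055 → 1.8055 bits.

1.8055 bits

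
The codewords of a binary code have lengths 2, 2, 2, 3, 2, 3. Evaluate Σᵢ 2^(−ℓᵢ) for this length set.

With common denominator 2^3 = 8: Σ 2^(−ℓᵢ) = 2/8 + 2/8 + 2/8 + 1/8 + 2/8 + 1/8 = 10/8 = 1.25.

1.25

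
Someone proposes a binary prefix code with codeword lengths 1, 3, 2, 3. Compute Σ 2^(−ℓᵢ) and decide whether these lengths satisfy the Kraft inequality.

1; yes

With common denominator 2^3 = 8: Σ 2^(−ℓᵢ) = 4/8 + 1/8 + 2/8 + 1/8 = 8/8 = 1.
Kraft's inequality requires Σ ≤ 1; here Σ = 1 ≤ 1, so such a prefix code exists.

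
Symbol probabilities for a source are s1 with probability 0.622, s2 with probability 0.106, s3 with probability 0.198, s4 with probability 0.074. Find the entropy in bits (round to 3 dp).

1.510 bits

H = −Σ pᵢ log₂ pᵢ.
−0.622·log₂(0.622) = 0.4261
−0.106·log₂(0.106) = 0.3432
−0.198·log₂(0.198) = 0.4626
−0.074·log₂(0.074) = 0.2780
Sum ≈ 1.5099 → 1.510 bits.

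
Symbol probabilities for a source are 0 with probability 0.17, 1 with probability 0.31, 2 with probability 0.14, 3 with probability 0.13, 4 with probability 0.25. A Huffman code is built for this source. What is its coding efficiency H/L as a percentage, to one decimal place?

98.6%

Entropy H = −Σ p log₂ p ≈ 2.2381 bits.
Huffman merges: 13/100+7/50→27/100; 17/100+1/4→21/50; 27/100+31/100→29/50; 21/50+29/50→1. L = 227/100 ≈ 2.2700.
Efficiency = H/L = 2.2381/2.2700 = 98.6%.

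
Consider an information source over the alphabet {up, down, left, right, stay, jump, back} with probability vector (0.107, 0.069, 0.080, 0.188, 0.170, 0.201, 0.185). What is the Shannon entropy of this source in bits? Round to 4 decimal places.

2.7062 bits

H = −Σ pᵢ log₂ pᵢ.
−0.107·log₂(0.107) = 0.3450
−0.069·log₂(0.069) = 0.2662
−0.080·log₂(0.080) = 0.2915
−0.188·log₂(0.188) = 0.4533
−0.170·log₂(0.170) = 0.4346
−0.201·log₂(0.201) = 0.4653
−0.185·log₂(0.185) = 0.4504
Sum ≈ 2.7062 → 2.7062 bits.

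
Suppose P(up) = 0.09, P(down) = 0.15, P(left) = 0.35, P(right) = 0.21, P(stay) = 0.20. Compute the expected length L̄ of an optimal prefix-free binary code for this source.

Repeatedly combine the two least-probable nodes; the expected code length is the sum of the merged weights.
merge 9/100 + 3/20 → 6/25
merge 1/5 + 21/100 → 41/100
merge 6/25 + 7/20 → 59/100
merge 41/100 + 59/100 → 1
L = 6/25 + 41/100 + 59/100 + 1 = 56/25 = 2.24 bits/symbol.

2.24 bits/symbol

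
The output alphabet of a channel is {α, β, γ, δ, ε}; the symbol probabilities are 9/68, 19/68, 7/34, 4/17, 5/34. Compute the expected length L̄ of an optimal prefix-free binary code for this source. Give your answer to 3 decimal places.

Repeatedly combine the two least-probable nodes; the expected code length is the sum of the merged weights.
merge 9/68 + 5/34 → 19/68
merge 7/34 + 4/17 → 15/34
merge 19/68 + 19/68 → 19/34
merge 15/34 + 19/34 → 1
L = 19/68 + 15/34 + 19/34 + 1 = 155/68 ≈ 2.279 bits/symbol.

2.279 bits/symbol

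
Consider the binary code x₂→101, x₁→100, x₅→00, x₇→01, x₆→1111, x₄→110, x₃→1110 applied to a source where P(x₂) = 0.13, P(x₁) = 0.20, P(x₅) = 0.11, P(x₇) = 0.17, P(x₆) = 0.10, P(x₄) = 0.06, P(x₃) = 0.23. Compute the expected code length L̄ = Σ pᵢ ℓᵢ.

L̄ = Σ pᵢ·ℓᵢ = 0.13·3 + 0.20·3 + 0.11·2 + 0.17·2 + 0.10·4 + 0.06·3 + 0.23·4 = 3.05 bits/symbol.

3.05 bits/symbol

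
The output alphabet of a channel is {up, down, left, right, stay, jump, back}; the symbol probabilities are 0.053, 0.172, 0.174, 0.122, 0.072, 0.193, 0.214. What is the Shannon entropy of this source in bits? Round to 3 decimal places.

H = −Σ pᵢ log₂ pᵢ.
−0.053·log₂(0.053) = 0.2246
−0.172·log₂(0.172) = 0.4368
−0.174·log₂(0.174) = 0.4390
−0.122·log₂(0.122) = 0.3703
−0.072·log₂(0.072) = 0.2733
−0.193·log₂(0.193) = 0.4581
−0.214·log₂(0.214) = 0.4760
Sum ≈ 2.6780 → 2.678 bits.

2.678 bits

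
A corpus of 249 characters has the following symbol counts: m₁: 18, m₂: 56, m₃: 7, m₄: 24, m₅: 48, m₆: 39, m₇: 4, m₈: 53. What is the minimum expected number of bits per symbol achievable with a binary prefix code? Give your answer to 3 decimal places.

2.723 bits/symbol

Probabilities are the counts divided by 249.
Repeatedly combine the two least-probable nodes; the expected code length is the sum of the merged weights.
merge 4/249 + 7/249 → 11/249
merge 11/249 + 6/83 → 29/249
merge 8/83 + 29/249 → 53/249
merge 13/83 + 16/83 → 29/83
merge 53/249 + 53/249 → 106/249
merge 56/249 + 29/83 → 143/249
merge 106/249 + 143/249 → 1
L = 11/249 + 29/249 + 53/249 + 29/83 + 106/249 + 143/249 + 1 = 226/83 ≈ 2.723 bits/symbol.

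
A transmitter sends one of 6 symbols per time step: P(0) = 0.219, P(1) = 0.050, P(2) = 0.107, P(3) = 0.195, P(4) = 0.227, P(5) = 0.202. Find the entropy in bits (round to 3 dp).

2.453 bits

H = −Σ pᵢ log₂ pᵢ.
−0.219·log₂(0.219) = 0.4798
−0.050·log₂(0.050) = 0.2161
−0.107·log₂(0.107) = 0.3450
−0.195·log₂(0.195) = 0.4599
−0.227·log₂(0.227) = 0.4856
−0.202·log₂(0.202) = 0.4661
Sum ≈ 2.4526 → 2.453 bits.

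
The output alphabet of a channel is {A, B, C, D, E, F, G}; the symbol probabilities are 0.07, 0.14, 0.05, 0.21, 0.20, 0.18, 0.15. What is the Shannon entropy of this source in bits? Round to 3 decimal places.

2.675 bits

H = −Σ pᵢ log₂ pᵢ.
−0.07·log₂(0.07) = 0.2686
−0.14·log₂(0.14) = 0.3971
−0.05·log₂(0.05) = 0.2161
−0.21·log₂(0.21) = 0.4728
−0.20·log₂(0.20) = 0.4644
−0.18·log₂(0.18) = 0.4453
−0.15·log₂(0.15) = 0.4105
Sum ≈ 2.6748 → 2.675 bits.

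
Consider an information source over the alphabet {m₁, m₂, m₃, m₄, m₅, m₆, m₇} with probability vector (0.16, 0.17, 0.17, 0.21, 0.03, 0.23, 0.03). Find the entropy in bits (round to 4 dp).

H = −Σ pᵢ log₂ pᵢ.
−0.16·log₂(0.16) = 0.4230
−0.17·log₂(0.17) = 0.4346
−0.17·log₂(0.17) = 0.4346
−0.21·log₂(0.21) = 0.4728
−0.03·log₂(0.03) = 0.1518
−0.23·log₂(0.23) = 0.4877
−0.03·log₂(0.03) = 0.1518
Sum ≈ 2.5562 → 2.5562 bits.

2.5562 bits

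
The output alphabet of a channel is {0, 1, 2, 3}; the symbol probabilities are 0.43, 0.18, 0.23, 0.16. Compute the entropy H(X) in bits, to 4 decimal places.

H = −Σ pᵢ log₂ pᵢ.
−0.43·log₂(0.43) = 0.5236
−0.18·log₂(0.18) = 0.4453
−0.23·log₂(0.23) = 0.4877
−0.16·log₂(0.16) = 0.4230
Sum ≈ 1.8796 → 1.8796 bits.

1.8796 bits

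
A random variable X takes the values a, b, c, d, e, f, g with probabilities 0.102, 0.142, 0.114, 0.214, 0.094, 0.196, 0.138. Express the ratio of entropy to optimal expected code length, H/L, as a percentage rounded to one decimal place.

Entropy H = −Σ p log₂ p ≈ 2.7447 bits.
Huffman merges: 47/500+51/500→49/250; 57/500+69/500→63/250; 71/500+49/250→169/500; 49/250+107/500→41/100; 63/250+169/500→59/100; 41/100+59/100→1. L = 1393/500 ≈ 2.7860.
Efficiency = H/L = 2.7447/2.7860 = 98.5%.

98.5%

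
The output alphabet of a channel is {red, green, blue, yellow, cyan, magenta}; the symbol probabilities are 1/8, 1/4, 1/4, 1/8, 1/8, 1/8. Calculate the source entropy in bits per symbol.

Each probability is a power of 1/2, so log₂(1/p) is an integer.
H = Σ p·log₂(1/p) = 1/8·3 + 1/4·2 + 1/4·2 + 1/8·3 + 1/8·3 + 1/8·3 = 2.5 bits.

2.5 bits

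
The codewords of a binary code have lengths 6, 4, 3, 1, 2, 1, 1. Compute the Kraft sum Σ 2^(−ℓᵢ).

1.953125

With common denominator 2^6 = 64: Σ 2^(−ℓᵢ) = 1/64 + 4/64 + 8/64 + 32/64 + 16/64 + 32/64 + 32/64 = 125/64 = 1.953125.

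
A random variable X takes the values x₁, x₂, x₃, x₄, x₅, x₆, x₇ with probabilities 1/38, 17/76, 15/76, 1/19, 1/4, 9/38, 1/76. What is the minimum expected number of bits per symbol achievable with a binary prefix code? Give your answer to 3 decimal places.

Repeatedly combine the two least-probable nodes; the expected code length is the sum of the merged weights.
merge 1/76 + 1/38 → 3/76
merge 3/76 + 1/19 → 7/76
merge 7/76 + 15/76 → 11/38
merge 17/76 + 9/38 → 35/76
merge 1/4 + 11/38 → 41/76
merge 35/76 + 41/76 → 1
L = 3/76 + 7/76 + 11/38 + 35/76 + 41/76 + 1 = 46/19 ≈ 2.421 bits/symbol.

2.421 bits/symbol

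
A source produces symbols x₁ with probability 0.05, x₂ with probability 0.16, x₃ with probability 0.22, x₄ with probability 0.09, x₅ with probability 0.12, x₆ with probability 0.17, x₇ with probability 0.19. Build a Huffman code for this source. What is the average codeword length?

Repeatedly combine the two least-probable nodes; the expected code length is the sum of the merged weights.
merge 1/20 + 9/100 → 7/50
merge 3/25 + 7/50 → 13/50
merge 4/25 + 17/100 → 33/100
merge 19/100 + 11/50 → 41/100
merge 13/50 + 33/100 → 59/100
merge 41/100 + 59/100 → 1
L = 7/50 + 13/50 + 33/100 + 41/100 + 59/100 + 1 = 273/100 = 2.73 bits/symbol.

2.73 bits/symbol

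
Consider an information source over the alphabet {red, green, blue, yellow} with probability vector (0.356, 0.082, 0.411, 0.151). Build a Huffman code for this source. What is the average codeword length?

Repeatedly combine the two least-probable nodes; the expected code length is the sum of the merged weights.
merge 41/500 + 151/1000 → 233/1000
merge 233/1000 + 89/250 → 589/1000
merge 411/1000 + 589/1000 → 1
L = 233/1000 + 589/1000 + 1 = 911/500 = 1.822 bits/symbol.

1.822 bits/symbol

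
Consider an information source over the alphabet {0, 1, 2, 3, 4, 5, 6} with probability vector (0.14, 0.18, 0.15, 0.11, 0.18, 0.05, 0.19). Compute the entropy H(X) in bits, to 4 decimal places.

H = −Σ pᵢ log₂ pᵢ.
−0.14·log₂(0.14) = 0.3971
−0.18·log₂(0.18) = 0.4453
−0.15·log₂(0.15) = 0.4105
−0.11·log₂(0.11) = 0.3503
−0.18·log₂(0.18) = 0.4453
−0.05·log₂(0.05) = 0.2161
−0.19·log₂(0.19) = 0.4552
Sum ≈ 2.7199 → 2.7199 bits.

2.7199 bits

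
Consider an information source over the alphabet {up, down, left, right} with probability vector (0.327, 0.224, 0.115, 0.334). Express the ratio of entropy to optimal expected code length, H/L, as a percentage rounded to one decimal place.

Entropy H = −Σ p log₂ p ≈ 1.8981 bits.
Huffman merges: 23/200+28/125→339/1000; 327/1000+167/500→661/1000; 339/1000+661/1000→1. L = 2 ≈ 2.0000.
Efficiency = H/L = 1.8981/2.0000 = 94.9%.

94.9%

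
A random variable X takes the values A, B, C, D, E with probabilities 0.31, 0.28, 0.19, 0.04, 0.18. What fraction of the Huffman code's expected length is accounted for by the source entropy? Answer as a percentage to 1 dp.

Entropy H = −Σ p log₂ p ≈ 2.1243 bits.
Huffman merges: 1/25+9/50→11/50; 19/100+11/50→41/100; 7/25+31/100→59/100; 41/100+59/100→1. L = 111/50 ≈ 2.2200.
Efficiency = H/L = 2.1243/2.2200 = 95.7%.

95.7%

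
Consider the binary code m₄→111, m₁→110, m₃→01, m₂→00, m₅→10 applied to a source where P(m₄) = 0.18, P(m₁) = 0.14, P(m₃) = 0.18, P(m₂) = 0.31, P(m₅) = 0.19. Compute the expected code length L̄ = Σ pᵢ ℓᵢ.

L̄ = Σ pᵢ·ℓᵢ = 0.18·3 + 0.14·3 + 0.18·2 + 0.31·2 + 0.19·2 = 2.32 bits/symbol.

2.32 bits/symbol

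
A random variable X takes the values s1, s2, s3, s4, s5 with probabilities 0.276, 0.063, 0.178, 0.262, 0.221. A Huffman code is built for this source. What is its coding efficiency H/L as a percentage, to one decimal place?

Entropy H = −Σ p log₂ p ≈ 2.1947 bits.
Huffman merges: 63/1000+89/500→241/1000; 221/1000+241/1000→231/500; 131/500+69/250→269/500; 231/500+269/500→1. L = 2241/1000 ≈ 2.2410.
Efficiency = H/L = 2.1947/2.2410 = 97.9%.

97.9%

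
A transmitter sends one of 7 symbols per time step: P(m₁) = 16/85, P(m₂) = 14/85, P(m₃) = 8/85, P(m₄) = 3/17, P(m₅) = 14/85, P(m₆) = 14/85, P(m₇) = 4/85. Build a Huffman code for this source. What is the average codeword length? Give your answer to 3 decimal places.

Repeatedly combine the two least-probable nodes; the expected code length is the sum of the merged weights.
merge 4/85 + 8/85 → 12/85
merge 12/85 + 14/85 → 26/85
merge 14/85 + 14/85 → 28/85
merge 3/17 + 16/85 → 31/85
merge 26/85 + 28/85 → 54/85
merge 31/85 + 54/85 → 1
L = 12/85 + 26/85 + 28/85 + 31/85 + 54/85 + 1 = 236/85 ≈ 2.776 bits/symbol.

2.776 bits/symbol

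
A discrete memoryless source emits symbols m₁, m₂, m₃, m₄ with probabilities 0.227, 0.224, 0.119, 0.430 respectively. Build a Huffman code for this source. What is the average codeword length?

1.913 bits/symbol

Repeatedly combine the two least-probable nodes; the expected code length is the sum of the merged weights.
merge 119/1000 + 28/125 → 343/1000
merge 227/1000 + 343/1000 → 57/100
merge 43/100 + 57/100 → 1
L = 343/1000 + 57/100 + 1 = 1913/1000 = 1.913 bits/symbol.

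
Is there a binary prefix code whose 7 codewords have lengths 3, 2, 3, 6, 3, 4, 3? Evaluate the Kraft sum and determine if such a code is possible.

With common denominator 2^6 = 64: Σ 2^(−ℓᵢ) = 8/64 + 16/64 + 8/64 + 1/64 + 8/64 + 4/64 + 8/64 = 53/64 = 0.828125.
Kraft's inequality requires Σ ≤ 1; here Σ = 0.828125 ≤ 1, so such a prefix code exists.

0.828125; yes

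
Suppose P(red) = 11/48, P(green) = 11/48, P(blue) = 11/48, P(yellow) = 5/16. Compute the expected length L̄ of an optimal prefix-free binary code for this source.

2 bits/symbol

Repeatedly combine the two least-probable nodes; the expected code length is the sum of the merged weights.
merge 11/48 + 11/48 → 11/24
merge 11/48 + 5/16 → 13/24
merge 11/24 + 13/24 → 1
L = 11/24 + 13/24 + 1 = 2 bits/symbol.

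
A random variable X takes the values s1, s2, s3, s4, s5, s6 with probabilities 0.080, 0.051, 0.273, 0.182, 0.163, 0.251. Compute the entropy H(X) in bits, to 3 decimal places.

2.396 bits

H = −Σ pᵢ log₂ pᵢ.
−0.080·log₂(0.080) = 0.2915
−0.051·log₂(0.051) = 0.2190
−0.273·log₂(0.273) = 0.5113
−0.182·log₂(0.182) = 0.4474
−0.163·log₂(0.163) = 0.4266
−0.251·log₂(0.251) = 0.5006
Sum ≈ 2.3963 → 2.396 bits.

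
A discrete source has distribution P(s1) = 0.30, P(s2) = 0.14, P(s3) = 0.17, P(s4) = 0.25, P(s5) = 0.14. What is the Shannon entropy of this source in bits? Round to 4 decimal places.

H = −Σ pᵢ log₂ pᵢ.
−0.30·log₂(0.30) = 0.5211
−0.14·log₂(0.14) = 0.3971
−0.17·log₂(0.17) = 0.4346
−0.25·log₂(0.25) = 0.5000
−0.14·log₂(0.14) = 0.3971
Sum ≈ 2.2499 → 2.2499 bits.

2.2499 bits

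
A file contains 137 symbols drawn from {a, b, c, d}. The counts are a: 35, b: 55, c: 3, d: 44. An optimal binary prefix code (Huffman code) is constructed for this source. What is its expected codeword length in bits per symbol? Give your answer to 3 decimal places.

Probabilities are the counts divided by 137.
Repeatedly combine the two least-probable nodes; the expected code length is the sum of the merged weights.
merge 3/137 + 35/137 → 38/137
merge 38/137 + 44/137 → 82/137
merge 55/137 + 82/137 → 1
L = 38/137 + 82/137 + 1 = 257/137 ≈ 1.876 bits/symbol.

1.876 bits/symbol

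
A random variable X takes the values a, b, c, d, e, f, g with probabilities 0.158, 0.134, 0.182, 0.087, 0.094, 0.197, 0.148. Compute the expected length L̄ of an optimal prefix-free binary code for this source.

2.802 bits/symbol

Repeatedly combine the two least-probable nodes; the expected code length is the sum of the merged weights.
merge 87/1000 + 47/500 → 181/1000
merge 67/500 + 37/250 → 141/500
merge 79/500 + 181/1000 → 339/1000
merge 91/500 + 197/1000 → 379/1000
merge 141/500 + 339/1000 → 621/1000
merge 379/1000 + 621/1000 → 1
L = 181/1000 + 141/500 + 339/1000 + 379/1000 + 621/1000 + 1 = 1401/500 = 2.802 bits/symbol.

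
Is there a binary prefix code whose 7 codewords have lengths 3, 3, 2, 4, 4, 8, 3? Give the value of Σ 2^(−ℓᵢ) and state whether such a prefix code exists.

0.75390625; yes

With common denominator 2^8 = 256: Σ 2^(−ℓᵢ) = 32/256 + 32/256 + 64/256 + 16/256 + 16/256 + 1/256 + 32/256 = 193/256 = 0.75390625.
Kraft's inequality requires Σ ≤ 1; here Σ = 0.75390625 ≤ 1, so such a prefix code exists.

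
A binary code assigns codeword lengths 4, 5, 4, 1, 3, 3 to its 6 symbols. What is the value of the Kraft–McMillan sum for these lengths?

0.90625

With common denominator 2^5 = 32: Σ 2^(−ℓᵢ) = 2/32 + 1/32 + 2/32 + 16/32 + 4/32 + 4/32 = 29/32 = 0.90625.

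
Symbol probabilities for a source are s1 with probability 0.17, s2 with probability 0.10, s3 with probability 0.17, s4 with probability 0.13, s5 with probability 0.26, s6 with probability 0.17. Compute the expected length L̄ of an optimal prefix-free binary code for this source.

Repeatedly combine the two least-probable nodes; the expected code length is the sum of the merged weights.
merge 1/10 + 13/100 → 23/100
merge 17/100 + 17/100 → 17/50
merge 17/100 + 23/100 → 2/5
merge 13/50 + 17/50 → 3/5
merge 2/5 + 3/5 → 1
L = 23/100 + 17/50 + 2/5 + 3/5 + 1 = 257/100 = 2.57 bits/symbol.

2.57 bits/symbol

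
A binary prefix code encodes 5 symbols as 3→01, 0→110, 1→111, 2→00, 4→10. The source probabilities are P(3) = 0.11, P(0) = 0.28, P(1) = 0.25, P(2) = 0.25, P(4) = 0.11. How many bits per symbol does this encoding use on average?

2.53 bits/symbol

L̄ = Σ pᵢ·ℓᵢ = 0.11·2 + 0.28·3 + 0.25·3 + 0.25·2 + 0.11·2 = 2.53 bits/symbol.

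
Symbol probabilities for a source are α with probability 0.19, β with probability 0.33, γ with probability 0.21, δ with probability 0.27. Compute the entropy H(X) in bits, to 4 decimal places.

1.9659 bits

H = −Σ pᵢ log₂ pᵢ.
−0.19·log₂(0.19) = 0.4552
−0.33·log₂(0.33) = 0.5278
−0.21·log₂(0.21) = 0.4728
−0.27·log₂(0.27) = 0.5100
Sum ≈ 1.9659 → 1.9659 bits.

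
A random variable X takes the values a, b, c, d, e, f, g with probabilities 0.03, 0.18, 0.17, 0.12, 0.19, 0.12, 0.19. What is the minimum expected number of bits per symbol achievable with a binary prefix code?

2.77 bits/symbol

Repeatedly combine the two least-probable nodes; the expected code length is the sum of the merged weights.
merge 3/100 + 3/25 → 3/20
merge 3/25 + 3/20 → 27/100
merge 17/100 + 9/50 → 7/20
merge 19/100 + 19/100 → 19/50
merge 27/100 + 7/20 → 31/50
merge 19/50 + 31/50 → 1
L = 3/20 + 27/100 + 7/20 + 19/50 + 31/50 + 1 = 277/100 = 2.77 bits/symbol.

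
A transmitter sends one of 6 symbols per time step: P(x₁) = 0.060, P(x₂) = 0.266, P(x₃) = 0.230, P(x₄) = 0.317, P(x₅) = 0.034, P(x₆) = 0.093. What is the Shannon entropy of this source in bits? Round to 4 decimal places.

H = −Σ pᵢ log₂ pᵢ.
−0.060·log₂(0.060) = 0.2435
−0.266·log₂(0.266) = 0.5082
−0.230·log₂(0.230) = 0.4877
−0.317·log₂(0.317) = 0.5254
−0.034·log₂(0.034) = 0.1659
−0.093·log₂(0.093) = 0.3187
Sum ≈ 2.2493 → 2.2493 bits.

2.2493 bits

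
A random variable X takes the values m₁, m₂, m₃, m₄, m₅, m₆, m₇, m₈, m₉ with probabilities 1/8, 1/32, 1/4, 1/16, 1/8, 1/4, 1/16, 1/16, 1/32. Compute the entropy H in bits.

2.8125 bits

Each probability is a power of 1/2, so log₂(1/p) is an integer.
H = Σ p·log₂(1/p) = 1/8·3 + 1/32·5 + 1/4·2 + 1/16·4 + 1/8·3 + 1/4·2 + 1/16·4 + 1/16·4 + 1/32·5 = 2.8125 bits.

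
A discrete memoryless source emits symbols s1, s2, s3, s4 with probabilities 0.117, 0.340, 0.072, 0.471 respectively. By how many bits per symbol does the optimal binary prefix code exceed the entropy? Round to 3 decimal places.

0.042 bits

Entropy H = −Σ p log₂ p ≈ 1.6762 bits.
Huffman merges: 9/125+117/1000→189/1000; 189/1000+17/50→529/1000; 471/1000+529/1000→1. L = 859/500 ≈ 1.7180.
L − H = 1.7180 − 1.6762 = 0.042 bits.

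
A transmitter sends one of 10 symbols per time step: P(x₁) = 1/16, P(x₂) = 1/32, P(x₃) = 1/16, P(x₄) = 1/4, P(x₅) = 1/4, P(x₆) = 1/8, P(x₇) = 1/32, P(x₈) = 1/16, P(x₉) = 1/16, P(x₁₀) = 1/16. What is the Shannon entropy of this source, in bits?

2.9375 bits

Each probability is a power of 1/2, so log₂(1/p) is an integer.
H = Σ p·log₂(1/p) = 1/16·4 + 1/32·5 + 1/16·4 + 1/4·2 + 1/4·2 + 1/8·3 + 1/32·5 + 1/16·4 + 1/16·4 + 1/16·4 = 2.9375 bits.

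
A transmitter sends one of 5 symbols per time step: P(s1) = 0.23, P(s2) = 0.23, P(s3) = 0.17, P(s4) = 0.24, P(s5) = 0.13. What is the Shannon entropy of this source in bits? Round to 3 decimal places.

H = −Σ pᵢ log₂ pᵢ.
−0.23·log₂(0.23) = 0.4877
−0.23·log₂(0.23) = 0.4877
−0.17·log₂(0.17) = 0.4346
−0.24·log₂(0.24) = 0.4941
−0.13·log₂(0.13) = 0.3826
Sum ≈ 2.2867 → 2.287 bits.

2.287 bits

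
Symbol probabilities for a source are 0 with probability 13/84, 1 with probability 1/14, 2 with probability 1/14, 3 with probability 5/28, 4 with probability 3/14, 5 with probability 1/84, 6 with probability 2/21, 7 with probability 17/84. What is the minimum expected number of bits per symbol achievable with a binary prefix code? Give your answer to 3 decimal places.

Repeatedly combine the two least-probable nodes; the expected code length is the sum of the merged weights.
merge 1/84 + 1/14 → 1/12
merge 1/14 + 1/12 → 13/84
merge 2/21 + 13/84 → 1/4
merge 13/84 + 5/28 → 1/3
merge 17/84 + 3/14 → 5/12
merge 1/4 + 1/3 → 7/12
merge 5/12 + 7/12 → 1
L = 1/12 + 13/84 + 1/4 + 1/3 + 5/12 + 7/12 + 1 = 79/28 ≈ 2.821 bits/symbol.

2.821 bits/symbol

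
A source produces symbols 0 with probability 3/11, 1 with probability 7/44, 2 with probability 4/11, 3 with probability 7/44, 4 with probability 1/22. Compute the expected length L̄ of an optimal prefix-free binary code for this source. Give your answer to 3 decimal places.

Repeatedly combine the two least-probable nodes; the expected code length is the sum of the merged weights.
merge 1/22 + 7/44 → 9/44
merge 7/44 + 9/44 → 4/11
merge 3/11 + 4/11 → 7/11
merge 4/11 + 7/11 → 1
L = 9/44 + 4/11 + 7/11 + 1 = 97/44 ≈ 2.205 bits/symbol.

2.205 bits/symbol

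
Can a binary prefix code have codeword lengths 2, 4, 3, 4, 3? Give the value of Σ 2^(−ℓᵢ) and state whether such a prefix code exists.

With common denominator 2^4 = 16: Σ 2^(−ℓᵢ) = 4/16 + 1/16 + 2/16 + 1/16 + 2/16 = 10/16 = 0.625.
Kraft's inequality requires Σ ≤ 1; here Σ = 0.625 ≤ 1, so such a prefix code exists.

0.625; yes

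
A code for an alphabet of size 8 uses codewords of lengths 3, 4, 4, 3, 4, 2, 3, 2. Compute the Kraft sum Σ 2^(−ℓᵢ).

With common denominator 2^4 = 16: Σ 2^(−ℓᵢ) = 2/16 + 1/16 + 1/16 + 2/16 + 1/16 + 4/16 + 2/16 + 4/16 = 17/16 = 1.0625.

1.0625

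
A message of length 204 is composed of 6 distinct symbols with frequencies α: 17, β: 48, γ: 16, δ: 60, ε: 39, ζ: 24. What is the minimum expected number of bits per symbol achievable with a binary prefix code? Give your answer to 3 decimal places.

2.441 bits/symbol

Probabilities are the counts divided by 204.
Repeatedly combine the two least-probable nodes; the expected code length is the sum of the merged weights.
merge 4/51 + 1/12 → 11/68
merge 2/17 + 11/68 → 19/68
merge 13/68 + 4/17 → 29/68
merge 19/68 + 5/17 → 39/68
merge 29/68 + 39/68 → 1
L = 11/68 + 19/68 + 29/68 + 39/68 + 1 = 83/34 ≈ 2.441 bits/symbol.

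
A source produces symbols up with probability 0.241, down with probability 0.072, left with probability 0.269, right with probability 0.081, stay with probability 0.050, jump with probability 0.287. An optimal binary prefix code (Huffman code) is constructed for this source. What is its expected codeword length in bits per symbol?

Repeatedly combine the two least-probable nodes; the expected code length is the sum of the merged weights.
merge 1/20 + 9/125 → 61/500
merge 81/1000 + 61/500 → 203/1000
merge 203/1000 + 241/1000 → 111/250
merge 269/1000 + 287/1000 → 139/250
merge 111/250 + 139/250 → 1
L = 61/500 + 203/1000 + 111/250 + 139/250 + 1 = 93/40 = 2.325 bits/symbol.

2.325 bits/symbol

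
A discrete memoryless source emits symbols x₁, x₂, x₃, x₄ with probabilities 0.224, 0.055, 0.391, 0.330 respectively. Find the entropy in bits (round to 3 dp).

H = −Σ pᵢ log₂ pᵢ.
−0.224·log₂(0.224) = 0.4835
−0.055·log₂(0.055) = 0.2301
−0.391·log₂(0.391) = 0.5297
−0.330·log₂(0.330) = 0.5278
Sum ≈ 1.7712 → 1.771 bits.

1.771 bits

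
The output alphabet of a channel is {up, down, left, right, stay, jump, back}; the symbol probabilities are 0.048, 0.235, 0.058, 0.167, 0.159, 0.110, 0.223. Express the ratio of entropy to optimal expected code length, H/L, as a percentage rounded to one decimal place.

99.2%

Entropy H = −Σ p log₂ p ≈ 2.6256 bits.
Huffman merges: 6/125+29/500→53/500; 53/500+11/100→27/125; 159/1000+167/1000→163/500; 27/125+223/1000→439/1000; 47/200+163/500→561/1000; 439/1000+561/1000→1. L = 331/125 ≈ 2.6480.
Efficiency = H/L = 2.6256/2.6480 = 99.2%.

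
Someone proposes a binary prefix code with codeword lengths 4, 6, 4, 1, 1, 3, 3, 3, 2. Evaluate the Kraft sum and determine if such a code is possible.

With common denominator 2^6 = 64: Σ 2^(−ℓᵢ) = 4/64 + 1/64 + 4/64 + 32/64 + 32/64 + 8/64 + 8/64 + 8/64 + 16/64 = 113/64 = 1.765625.
Kraft's inequality requires Σ ≤ 1; here Σ = 1.765625 > 1, so no such prefix code exists.

1.765625; no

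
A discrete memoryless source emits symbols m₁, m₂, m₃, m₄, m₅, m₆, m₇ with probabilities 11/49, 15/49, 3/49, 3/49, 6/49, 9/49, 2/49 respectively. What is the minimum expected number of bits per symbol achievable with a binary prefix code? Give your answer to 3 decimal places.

2.551 bits/symbol

Repeatedly combine the two least-probable nodes; the expected code length is the sum of the merged weights.
merge 2/49 + 3/49 → 5/49
merge 3/49 + 5/49 → 8/49
merge 6/49 + 8/49 → 2/7
merge 9/49 + 11/49 → 20/49
merge 2/7 + 15/49 → 29/49
merge 20/49 + 29/49 → 1
L = 5/49 + 8/49 + 2/7 + 20/49 + 29/49 + 1 = 125/49 ≈ 2.551 bits/symbol.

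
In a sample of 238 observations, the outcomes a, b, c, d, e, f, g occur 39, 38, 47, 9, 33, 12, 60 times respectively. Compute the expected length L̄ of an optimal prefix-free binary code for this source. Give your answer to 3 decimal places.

2.639 bits/symbol

Probabilities are the counts divided by 238.
Repeatedly combine the two least-probable nodes; the expected code length is the sum of the merged weights.
merge 9/238 + 6/119 → 3/34
merge 3/34 + 33/238 → 27/119
merge 19/119 + 39/238 → 11/34
merge 47/238 + 27/119 → 101/238
merge 30/119 + 11/34 → 137/238
merge 101/238 + 137/238 → 1
L = 3/34 + 27/119 + 11/34 + 101/238 + 137/238 + 1 = 314/119 ≈ 2.639 bits/symbol.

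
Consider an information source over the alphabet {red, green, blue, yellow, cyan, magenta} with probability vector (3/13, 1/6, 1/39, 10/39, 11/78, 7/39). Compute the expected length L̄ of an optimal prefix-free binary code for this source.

2.5 bits/symbol

Repeatedly combine the two least-probable nodes; the expected code length is the sum of the merged weights.
merge 1/39 + 11/78 → 1/6
merge 1/6 + 1/6 → 1/3
merge 7/39 + 3/13 → 16/39
merge 10/39 + 1/3 → 23/39
merge 16/39 + 23/39 → 1
L = 1/6 + 1/3 + 16/39 + 23/39 + 1 = 5/2 = 2.5 bits/symbol.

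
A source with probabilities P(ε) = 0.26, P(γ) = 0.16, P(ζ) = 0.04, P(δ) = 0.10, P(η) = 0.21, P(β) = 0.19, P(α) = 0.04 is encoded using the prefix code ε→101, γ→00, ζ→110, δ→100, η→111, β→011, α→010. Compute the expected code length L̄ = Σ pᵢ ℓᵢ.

L̄ = Σ pᵢ·ℓᵢ = 0.26·3 + 0.16·2 + 0.04·3 + 0.10·3 + 0.21·3 + 0.19·3 + 0.04·3 = 2.84 bits/symbol.

2.84 bits/symbol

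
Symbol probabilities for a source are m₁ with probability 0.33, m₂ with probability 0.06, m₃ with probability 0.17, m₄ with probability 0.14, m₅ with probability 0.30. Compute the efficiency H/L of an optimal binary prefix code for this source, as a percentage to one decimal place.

96.6%

Entropy H = −Σ p log₂ p ≈ 2.1241 bits.
Huffman merges: 3/50+7/50→1/5; 17/100+1/5→37/100; 3/10+33/100→63/100; 37/100+63/100→1. L = 11/5 ≈ 2.2000.
Efficiency = H/L = 2.1241/2.2000 = 96.6%.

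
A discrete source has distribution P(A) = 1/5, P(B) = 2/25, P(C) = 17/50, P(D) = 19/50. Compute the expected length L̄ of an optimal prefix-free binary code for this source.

1.9 bits/symbol

Repeatedly combine the two least-probable nodes; the expected code length is the sum of the merged weights.
merge 2/25 + 1/5 → 7/25
merge 7/25 + 17/50 → 31/50
merge 19/50 + 31/50 → 1
L = 7/25 + 31/50 + 1 = 19/10 = 1.9 bits/symbol.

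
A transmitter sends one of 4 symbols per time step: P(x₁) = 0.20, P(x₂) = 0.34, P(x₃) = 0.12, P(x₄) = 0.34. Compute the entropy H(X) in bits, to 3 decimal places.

1.890 bits

H = −Σ pᵢ log₂ pᵢ.
−0.20·log₂(0.20) = 0.4644
−0.34·log₂(0.34) = 0.5292
−0.12·log₂(0.12) = 0.3671
−0.34·log₂(0.34) = 0.5292
Sum ≈ 1.8898 → 1.890 bits.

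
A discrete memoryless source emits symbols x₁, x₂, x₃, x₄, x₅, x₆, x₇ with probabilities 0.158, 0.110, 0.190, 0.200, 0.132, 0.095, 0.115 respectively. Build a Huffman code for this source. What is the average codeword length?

Repeatedly combine the two least-probable nodes; the expected code length is the sum of the merged weights.
merge 19/200 + 11/100 → 41/200
merge 23/200 + 33/250 → 247/1000
merge 79/500 + 19/100 → 87/250
merge 1/5 + 41/200 → 81/200
merge 247/1000 + 87/250 → 119/200
merge 81/200 + 119/200 → 1
L = 41/200 + 247/1000 + 87/250 + 81/200 + 119/200 + 1 = 14/5 = 2.8 bits/symbol.

2.8 bits/symbol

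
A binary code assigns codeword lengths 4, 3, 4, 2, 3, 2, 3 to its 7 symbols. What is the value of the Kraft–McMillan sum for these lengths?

With common denominator 2^4 = 16: Σ 2^(−ℓᵢ) = 1/16 + 2/16 + 1/16 + 4/16 + 2/16 + 4/16 + 2/16 = 16/16 = 1.

1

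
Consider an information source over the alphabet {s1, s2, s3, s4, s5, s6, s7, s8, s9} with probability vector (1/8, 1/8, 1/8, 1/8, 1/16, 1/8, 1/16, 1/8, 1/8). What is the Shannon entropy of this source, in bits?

Each probability is a power of 1/2, so log₂(1/p) is an integer.
H = Σ p·log₂(1/p) = 1/8·3 + 1/8·3 + 1/8·3 + 1/8·3 + 1/16·4 + 1/8·3 + 1/16·4 + 1/8·3 + 1/8·3 = 3.125 bits.

3.125 bits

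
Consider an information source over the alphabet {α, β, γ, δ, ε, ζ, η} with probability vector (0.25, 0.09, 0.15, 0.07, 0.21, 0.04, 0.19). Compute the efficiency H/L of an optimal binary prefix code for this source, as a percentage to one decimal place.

98.3%

Entropy H = −Σ p log₂ p ≈ 2.6056 bits.
Huffman merges: 1/25+7/100→11/100; 9/100+11/100→1/5; 3/20+19/100→17/50; 1/5+21/100→41/100; 1/4+17/50→59/100; 41/100+59/100→1. L = 53/20 ≈ 2.6500.
Efficiency = H/L = 2.6056/2.6500 = 98.3%.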